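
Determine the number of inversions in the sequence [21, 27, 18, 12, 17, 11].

13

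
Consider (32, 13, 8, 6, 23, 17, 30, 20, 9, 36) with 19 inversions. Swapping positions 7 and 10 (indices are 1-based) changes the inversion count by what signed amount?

+1

Positions 7 and 10 hold 30 and 36; after swapping, the array is [32, 13, 8, 6, 23, 17, 36, 20, 9, 30].
For each element, count later entries that are smaller:
32 → 13, 8, 6, 23, 17, 20, 9, 30 → 8
13 → 8, 6, 9 → 3
8 → 6 → 1
6 → none → 0
23 → 17, 20, 9 → 3
17 → 9 → 1
36 → 20, 9, 30 → 3
20 → 9 → 1
9 → none → 0
30 → none → 0
Sum: 8 + 3 + 1 + 0 + 3 + 1 + 3 + 1 + 0 + 0 = 20
Change: 20 − 19 = +1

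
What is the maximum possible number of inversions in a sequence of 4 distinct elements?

6 inversions

A reversed (strictly descending) arrangement makes every pair an inversion, giving C(4, 2) inversions.
C(4, 2) = 4·3/2 = 6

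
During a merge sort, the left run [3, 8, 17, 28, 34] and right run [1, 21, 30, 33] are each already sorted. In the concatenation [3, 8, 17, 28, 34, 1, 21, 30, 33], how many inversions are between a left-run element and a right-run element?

For each element r of the right run, count left-run elements greater than r:
r = 1: 3, 8, 17, 28, 34 → 5
r = 21: 28, 34 → 2
r = 30: 34 → 1
r = 33: 34 → 1
Cross-inversions: 5 + 2 + 1 + 1 = 9

9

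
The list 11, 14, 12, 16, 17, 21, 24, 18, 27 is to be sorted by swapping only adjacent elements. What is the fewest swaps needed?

Minimum adjacent swaps = number of inversions (each swap of adjacent out-of-order elements removes one inversion and no swap can remove more).
Count inversions — for each element, later elements that are smaller:
11: none → 0
14: 12 → 1
12: none → 0
16: none → 0
17: none → 0
21: 18 → 1
24: 18 → 1
18: none → 0
27: none → 0
Total inversions: 0 + 1 + 0 + 0 + 0 + 1 + 1 + 0 + 0 = 3

3 swaps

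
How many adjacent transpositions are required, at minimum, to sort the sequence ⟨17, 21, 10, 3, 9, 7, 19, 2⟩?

Minimum adjacent swaps = number of inversions (each swap of adjacent out-of-order elements removes one inversion and no swap can remove more).
Count inversions — for each element, later elements that are smaller:
17: 10, 3, 9, 7, 2 → 5
21: 10, 3, 9, 7, 19, 2 → 6
10: 3, 9, 7, 2 → 4
3: 2 → 1
9: 7, 2 → 2
7: 2 → 1
19: 2 → 1
2: none → 0
Total inversions: 5 + 6 + 4 + 1 + 2 + 1 + 1 + 0 = 20

20 swaps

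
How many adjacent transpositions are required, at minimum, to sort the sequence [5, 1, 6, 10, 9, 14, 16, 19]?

Each adjacent swap fixes exactly one inversion, so the minimum swap count equals the number of inversions.
Count inversions — for each element, later elements that are smaller:
5: 1 → 1
1: none → 0
6: none → 0
10: 9 → 1
9: none → 0
14: none → 0
16: none → 0
19: none → 0
Total inversions: 1 + 0 + 0 + 1 + 0 + 0 + 0 + 0 = 2

Swaps: 2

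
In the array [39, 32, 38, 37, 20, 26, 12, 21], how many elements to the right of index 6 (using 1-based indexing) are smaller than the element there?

2

The element at index 6 is 26.
Elements after it: 12, 21
Those smaller than 26: 12, 21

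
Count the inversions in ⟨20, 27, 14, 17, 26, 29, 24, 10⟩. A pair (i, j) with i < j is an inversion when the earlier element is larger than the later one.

15 out-of-order pairs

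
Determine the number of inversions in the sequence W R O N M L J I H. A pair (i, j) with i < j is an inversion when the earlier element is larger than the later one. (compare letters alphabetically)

Element-by-element contributions:
W: 8
R: 7
O: 6
N: 5
M: 4
L: 3
J: 2
I: 1
H: 0
Sum: 8 + 7 + 6 + 5 + 4 + 3 + 2 + 1 + 0 = 36

36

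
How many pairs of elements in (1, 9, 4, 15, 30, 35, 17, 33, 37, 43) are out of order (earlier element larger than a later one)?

For each element, count later entries that are smaller:
1 → none → 0
9 → 4 → 1
4 → none → 0
15 → none → 0
30 → 17 → 1
35 → 17, 33 → 2
17 → none → 0
33 → none → 0
37 → none → 0
43 → none → 0
Sum: 0 + 1 + 0 + 0 + 1 + 2 + 0 + 0 + 0 + 0 = 4

4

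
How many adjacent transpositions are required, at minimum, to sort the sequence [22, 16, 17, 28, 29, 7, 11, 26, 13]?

20 adjacent swaps

Each adjacent swap fixes exactly one inversion, so the minimum swap count equals the number of inversions.
Count inversions — for each element, later elements that are smaller:
22: 16, 17, 7, 11, 13 → 5
16: 7, 11, 13 → 3
17: 7, 11, 13 → 3
28: 7, 11, 26, 13 → 4
29: 7, 11, 26, 13 → 4
7: none → 0
11: none → 0
26: 13 → 1
13: none → 0
Total inversions: 5 + 3 + 3 + 4 + 4 + 0 + 0 + 1 + 0 = 20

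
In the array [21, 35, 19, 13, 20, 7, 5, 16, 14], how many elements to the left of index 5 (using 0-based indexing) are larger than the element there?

The element at index 5 is 7.
Elements before it: 21, 35, 19, 13, 20
Those larger than 7: 21, 35, 19, 13, 20

5 such elements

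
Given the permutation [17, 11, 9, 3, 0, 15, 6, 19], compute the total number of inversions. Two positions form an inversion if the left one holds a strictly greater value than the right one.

Count, for each position, how many later elements it exceeds:
17: 6
11: 4
9: 3
3: 1
0: 0
15: 1
6: 0
19: 0
Sum: 6 + 4 + 3 + 1 + 0 + 1 + 0 + 0 = 15

15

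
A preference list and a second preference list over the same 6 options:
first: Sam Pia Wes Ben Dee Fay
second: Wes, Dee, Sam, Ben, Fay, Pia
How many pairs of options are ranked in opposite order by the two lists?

Assign each item its position (1..6) in the first ordering, then rewrite the second ordering as that position sequence:
positions: Sam→1, Pia→2, Wes→3, Ben→4, Dee→5, Fay→6
second ordering as positions: [3, 5, 1, 4, 6, 2]
Discordant pairs = inversions in this position sequence.
3: 1, 2 → 2
5: 1, 4, 2 → 3
1: 0
4: 2 → 1
6: 2 → 1
2: 0
Total: 2 + 3 + 0 + 1 + 1 + 0 = 7

7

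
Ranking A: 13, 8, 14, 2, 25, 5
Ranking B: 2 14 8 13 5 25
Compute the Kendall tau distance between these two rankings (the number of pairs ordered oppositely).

Assign each item its position (1..6) in the first ordering, then rewrite the second ordering as that position sequence:
positions: 13→1, 8→2, 14→3, 2→4, 25→5, 5→6
second ordering as positions: [4, 3, 2, 1, 6, 5]
Discordant pairs = inversions in this position sequence.
4: 3, 2, 1 → 3
3: 2, 1 → 2
2: 1 → 1
1: 0
6: 5 → 1
5: 0
Total: 3 + 2 + 1 + 0 + 1 + 0 = 7

There are 7 discordant pairs.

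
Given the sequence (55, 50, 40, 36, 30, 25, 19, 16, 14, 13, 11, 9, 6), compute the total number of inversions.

For each element, count later entries that are smaller:
55 → 50, 40, 36, 30, 25, 19, 16, 14, 13, 11, 9, 6 → 12
50 → 40, 36, 30, 25, 19, 16, 14, 13, 11, 9, 6 → 11
40 → 36, 30, 25, 19, 16, 14, 13, 11, 9, 6 → 10
36 → 30, 25, 19, 16, 14, 13, 11, 9, 6 → 9
30 → 25, 19, 16, 14, 13, 11, 9, 6 → 8
25 → 19, 16, 14, 13, 11, 9, 6 → 7
19 → 16, 14, 13, 11, 9, 6 → 6
16 → 14, 13, 11, 9, 6 → 5
14 → 13, 11, 9, 6 → 4
13 → 11, 9, 6 → 3
11 → 9, 6 → 2
9 → 6 → 1
6 → none → 0
Sum: 12 + 11 + 10 + 9 + 8 + 7 + 6 + 5 + 4 + 3 + 2 + 1 + 0 = 78

78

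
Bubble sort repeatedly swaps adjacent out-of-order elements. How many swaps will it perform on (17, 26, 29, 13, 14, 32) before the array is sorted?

Minimum adjacent swaps = number of inversions (each swap of adjacent out-of-order elements removes one inversion and no swap can remove more).
Count inversions — for each element, later elements that are smaller:
17: 13, 14 → 2
26: 13, 14 → 2
29: 13, 14 → 2
13: none → 0
14: none → 0
32: none → 0
Total inversions: 2 + 2 + 2 + 0 + 0 + 0 = 6

6 adjacent swaps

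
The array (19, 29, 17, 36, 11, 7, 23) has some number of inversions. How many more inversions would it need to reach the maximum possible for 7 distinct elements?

8

Maximum inversions for 7 distinct elements is C(7, 2) = 7·6/2 = 21.
Current inversions — for each element, count later smaller elements:
19: 3
29: 4
17: 2
36: 3
11: 1
7: 0
23: 0
Current total: 3 + 4 + 2 + 3 + 1 + 0 + 0 = 13
Shortfall: 21 − 13 = 8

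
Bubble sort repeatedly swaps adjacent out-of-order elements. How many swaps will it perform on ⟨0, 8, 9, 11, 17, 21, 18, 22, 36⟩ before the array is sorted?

1 swap

The minimum number of adjacent swaps to sort an array equals its inversion count, since every such swap removes exactly one inversion.
Count inversions — for each element, later elements that are smaller:
0: none → 0
8: none → 0
9: none → 0
11: none → 0
17: none → 0
21: 18 → 1
18: none → 0
22: none → 0
36: none → 0
Total inversions: 0 + 0 + 0 + 0 + 0 + 1 + 0 + 0 + 0 = 1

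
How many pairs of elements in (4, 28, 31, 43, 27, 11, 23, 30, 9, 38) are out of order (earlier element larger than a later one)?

21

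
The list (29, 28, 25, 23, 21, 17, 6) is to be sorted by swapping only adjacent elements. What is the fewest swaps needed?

Adjacent swaps: 21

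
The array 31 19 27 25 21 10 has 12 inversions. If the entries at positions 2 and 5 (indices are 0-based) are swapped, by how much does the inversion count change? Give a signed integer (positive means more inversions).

-5

Positions 2 and 5 hold 27 and 10; after swapping, the array is [31, 19, 10, 25, 21, 27].
For each element, count later entries that are smaller:
31 → 19, 10, 25, 21, 27 → 5
19 → 10 → 1
10 → none → 0
25 → 21 → 1
21 → none → 0
27 → none → 0
Sum: 5 + 1 + 0 + 1 + 0 + 0 = 7
Change: 7 − 12 = -5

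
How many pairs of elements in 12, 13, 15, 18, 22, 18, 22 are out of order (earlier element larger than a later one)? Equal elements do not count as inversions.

1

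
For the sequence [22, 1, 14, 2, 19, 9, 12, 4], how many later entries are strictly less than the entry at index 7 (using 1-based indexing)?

1 such element

The element at index 7 is 12.
Elements after it: 4
Those smaller than 12: 4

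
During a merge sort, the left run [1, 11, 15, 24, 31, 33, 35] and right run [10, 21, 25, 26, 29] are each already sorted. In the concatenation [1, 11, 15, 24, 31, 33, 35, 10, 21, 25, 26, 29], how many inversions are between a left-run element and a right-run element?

19 cross-inversions

Count, for every r in R, how many entries of L exceed r:
r = 10: 11, 15, 24, 31, 33, 35 → 6
r = 21: 24, 31, 33, 35 → 4
r = 25: 31, 33, 35 → 3
r = 26: 31, 33, 35 → 3
r = 29: 31, 33, 35 → 3
Cross-inversions: 6 + 4 + 3 + 3 + 3 = 19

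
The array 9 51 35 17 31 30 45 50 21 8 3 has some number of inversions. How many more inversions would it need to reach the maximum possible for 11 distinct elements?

Maximum inversions for 11 distinct elements is C(11, 2) = 11·10/2 = 55.
Current inversions — for each element, count later smaller elements:
9: 2
51: 9
35: 6
17: 2
31: 4
30: 3
45: 3
50: 3
21: 2
8: 1
3: 0
Current total: 2 + 9 + 6 + 2 + 4 + 3 + 3 + 3 + 2 + 1 + 0 = 35
Shortfall: 55 − 35 = 20

20 inversions short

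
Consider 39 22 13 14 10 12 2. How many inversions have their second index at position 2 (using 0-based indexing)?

2

The element at index 2 is 13.
Elements before it: 39, 22
Those larger than 13: 39, 22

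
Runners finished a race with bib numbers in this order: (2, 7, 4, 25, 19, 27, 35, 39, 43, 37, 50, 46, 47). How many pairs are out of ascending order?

6 inversions

Element-by-element contributions:
2: 0
7: 1
4: 0
25: 1
19: 0
27: 0
35: 0
39: 1
43: 1
37: 0
50: 2
46: 0
47: 0
Sum: 0 + 1 + 0 + 1 + 0 + 0 + 0 + 1 + 1 + 0 + 2 + 0 + 0 = 6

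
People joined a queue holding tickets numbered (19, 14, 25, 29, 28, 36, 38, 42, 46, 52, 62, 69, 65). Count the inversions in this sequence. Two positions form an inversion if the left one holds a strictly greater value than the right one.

3

For each element, count later entries that are smaller:
19 → 14 → 1
14 → none → 0
25 → none → 0
29 → 28 → 1
28 → none → 0
36 → none → 0
38 → none → 0
42 → none → 0
46 → none → 0
52 → none → 0
62 → none → 0
69 → 65 → 1
65 → none → 0
Sum: 1 + 0 + 0 + 1 + 0 + 0 + 0 + 0 + 0 + 0 + 0 + 1 + 0 = 3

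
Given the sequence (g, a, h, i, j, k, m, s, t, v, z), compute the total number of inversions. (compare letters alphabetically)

Sweep left to right; for each value list the smaller values that follow it:
g → a → 1
a → none → 0
h → none → 0
i → none → 0
j → none → 0
k → none → 0
m → none → 0
s → none → 0
t → none → 0
v → none → 0
z → none → 0
Sum: 1 + 0 + 0 + 0 + 0 + 0 + 0 + 0 + 0 + 0 + 0 = 1

1 out-of-order pair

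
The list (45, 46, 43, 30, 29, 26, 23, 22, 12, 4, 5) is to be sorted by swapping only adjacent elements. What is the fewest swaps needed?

Each adjacent swap fixes exactly one inversion, so the minimum swap count equals the number of inversions.
Count inversions — for each element, later elements that are smaller:
45: 43, 30, 29, 26, 23, 22, 12, 4, 5 → 9
46: 43, 30, 29, 26, 23, 22, 12, 4, 5 → 9
43: 30, 29, 26, 23, 22, 12, 4, 5 → 8
30: 29, 26, 23, 22, 12, 4, 5 → 7
29: 26, 23, 22, 12, 4, 5 → 6
26: 23, 22, 12, 4, 5 → 5
23: 22, 12, 4, 5 → 4
22: 12, 4, 5 → 3
12: 4, 5 → 2
4: none → 0
5: none → 0
Total inversions: 9 + 9 + 8 + 7 + 6 + 5 + 4 + 3 + 2 + 0 + 0 = 53

There are 53 adjacent swaps.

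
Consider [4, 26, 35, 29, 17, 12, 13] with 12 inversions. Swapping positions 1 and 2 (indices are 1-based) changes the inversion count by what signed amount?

Positions 1 and 2 hold 4 and 26; after swapping, the array is [26, 4, 35, 29, 17, 12, 13].
Sweep left to right; for each value list the smaller values that follow it:
26 → 4, 17, 12, 13 → 4
4 → none → 0
35 → 29, 17, 12, 13 → 4
29 → 17, 12, 13 → 3
17 → 12, 13 → 2
12 → none → 0
13 → none → 0
Sum: 4 + 0 + 4 + 3 + 2 + 0 + 0 = 13
Change: 13 − 12 = +1

+1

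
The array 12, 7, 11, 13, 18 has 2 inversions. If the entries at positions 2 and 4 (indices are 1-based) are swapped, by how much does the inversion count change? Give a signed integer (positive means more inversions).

+3

Positions 2 and 4 hold 7 and 13; after swapping, the array is [12, 13, 11, 7, 18].
Element-by-element contributions:
12: 2
13: 2
11: 1
7: 0
18: 0
Sum: 2 + 2 + 1 + 0 + 0 = 5
Change: 5 − 2 = +3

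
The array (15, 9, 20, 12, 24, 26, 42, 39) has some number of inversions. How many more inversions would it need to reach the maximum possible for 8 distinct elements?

24

Maximum inversions for 8 distinct elements is C(8, 2) = 8·7/2 = 28.
Current inversions — for each element, count later smaller elements:
15: 2
9: 0
20: 1
12: 0
24: 0
26: 0
42: 1
39: 0
Current total: 2 + 0 + 1 + 0 + 0 + 0 + 1 + 0 = 4
Shortfall: 28 − 4 = 24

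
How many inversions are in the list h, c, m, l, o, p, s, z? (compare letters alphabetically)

For each element, count later entries that are smaller:
h → c → 1
c → none → 0
m → l → 1
l → none → 0
o → none → 0
p → none → 0
s → none → 0
z → none → 0
Sum: 1 + 0 + 1 + 0 + 0 + 0 + 0 + 0 = 2

2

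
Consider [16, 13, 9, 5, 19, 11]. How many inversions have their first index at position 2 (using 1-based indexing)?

3

The element at index 2 is 13.
Elements after it: 9, 5, 19, 11
Those smaller than 13: 9, 5, 11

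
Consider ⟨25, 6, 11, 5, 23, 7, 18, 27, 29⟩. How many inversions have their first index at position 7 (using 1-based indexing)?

The element at index 7 is 18.
Elements after it: 27, 29
None of them are smaller than 18.

0 such elements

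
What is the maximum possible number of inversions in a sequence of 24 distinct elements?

276 inversions

The maximum occurs when the array is in strictly decreasing order: every one of the C(24, 2) pairs is inverted.
C(24, 2) = 24·23/2 = 276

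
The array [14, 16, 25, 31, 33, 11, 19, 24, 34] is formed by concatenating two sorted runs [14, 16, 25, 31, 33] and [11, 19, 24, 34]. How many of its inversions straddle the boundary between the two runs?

Take each right-half value and tally the left-half values above it:
r = 11: 14, 16, 25, 31, 33 → 5
r = 19: 25, 31, 33 → 3
r = 24: 25, 31, 33 → 3
r = 34: none → 0
Cross-inversions: 5 + 3 + 3 + 0 = 11

11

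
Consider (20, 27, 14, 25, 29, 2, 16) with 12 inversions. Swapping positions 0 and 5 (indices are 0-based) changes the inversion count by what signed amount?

-3

Positions 0 and 5 hold 20 and 2; after swapping, the array is [2, 27, 14, 25, 29, 20, 16].
Count, for each position, how many later elements it exceeds:
2 → none → 0
27 → 14, 25, 20, 16 → 4
14 → none → 0
25 → 20, 16 → 2
29 → 20, 16 → 2
20 → 16 → 1
16 → none → 0
Sum: 0 + 4 + 0 + 2 + 2 + 1 + 0 = 9
Change: 9 − 12 = -3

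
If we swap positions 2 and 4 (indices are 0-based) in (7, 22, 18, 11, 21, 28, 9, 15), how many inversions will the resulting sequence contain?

14

Positions 2 and 4 hold 18 and 21; after swapping, the array is [7, 22, 21, 11, 18, 28, 9, 15].
Count, for each position, how many later elements it exceeds:
7 → none → 0
22 → 21, 11, 18, 9, 15 → 5
21 → 11, 18, 9, 15 → 4
11 → 9 → 1
18 → 9, 15 → 2
28 → 9, 15 → 2
9 → none → 0
15 → none → 0
Sum: 0 + 5 + 4 + 1 + 2 + 2 + 0 + 0 = 14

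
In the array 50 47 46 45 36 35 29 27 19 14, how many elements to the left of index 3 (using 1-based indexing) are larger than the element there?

The element at index 3 is 46.
Elements before it: 50, 47
Those larger than 46: 50, 47

2 such elements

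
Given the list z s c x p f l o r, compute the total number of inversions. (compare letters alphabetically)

22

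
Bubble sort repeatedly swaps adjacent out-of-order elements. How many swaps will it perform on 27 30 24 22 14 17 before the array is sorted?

13 swaps

The minimum number of adjacent swaps to sort an array equals its inversion count, since every such swap removes exactly one inversion.
Count inversions — for each element, later elements that are smaller:
27: 24, 22, 14, 17 → 4
30: 24, 22, 14, 17 → 4
24: 22, 14, 17 → 3
22: 14, 17 → 2
14: none → 0
17: none → 0
Total inversions: 4 + 4 + 3 + 2 + 0 + 0 = 13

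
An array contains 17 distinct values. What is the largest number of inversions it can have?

136 inversions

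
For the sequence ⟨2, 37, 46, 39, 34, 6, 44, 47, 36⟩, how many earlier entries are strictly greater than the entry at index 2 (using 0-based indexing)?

0 such elements

The element at index 2 is 46.
Elements before it: 2, 37
None of them are larger than 46.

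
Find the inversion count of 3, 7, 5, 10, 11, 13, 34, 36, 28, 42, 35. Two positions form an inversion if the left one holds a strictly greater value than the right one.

5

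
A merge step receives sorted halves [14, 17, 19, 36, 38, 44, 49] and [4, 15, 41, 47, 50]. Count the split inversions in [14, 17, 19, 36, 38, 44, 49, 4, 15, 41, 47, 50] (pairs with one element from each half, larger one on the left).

16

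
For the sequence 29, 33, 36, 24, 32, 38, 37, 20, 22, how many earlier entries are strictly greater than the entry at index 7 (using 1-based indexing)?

The element at index 7 is 37.
Elements before it: 29, 33, 36, 24, 32, 38
Those larger than 37: 38

1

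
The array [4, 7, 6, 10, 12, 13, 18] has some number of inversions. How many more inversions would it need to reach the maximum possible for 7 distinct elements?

20

Maximum inversions for 7 distinct elements is C(7, 2) = 7·6/2 = 21.
Current inversions — for each element, count later smaller elements:
4: 0
7: 1
6: 0
10: 0
12: 0
13: 0
18: 0
Current total: 0 + 1 + 0 + 0 + 0 + 0 + 0 = 1
Shortfall: 21 − 1 = 20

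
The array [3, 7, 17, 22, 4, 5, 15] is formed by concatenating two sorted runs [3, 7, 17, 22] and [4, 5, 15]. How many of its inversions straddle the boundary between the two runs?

8

Take each right-half value and tally the left-half values above it:
r = 4: 7, 17, 22 → 3
r = 5: 7, 17, 22 → 3
r = 15: 17, 22 → 2
Cross-inversions: 3 + 3 + 2 = 8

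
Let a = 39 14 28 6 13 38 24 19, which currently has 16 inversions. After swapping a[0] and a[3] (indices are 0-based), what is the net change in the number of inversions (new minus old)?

-5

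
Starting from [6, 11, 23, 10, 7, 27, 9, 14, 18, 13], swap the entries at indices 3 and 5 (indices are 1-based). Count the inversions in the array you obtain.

14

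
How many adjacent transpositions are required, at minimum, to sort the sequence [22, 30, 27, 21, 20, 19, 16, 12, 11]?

Minimum adjacent swaps = number of inversions (each swap of adjacent out-of-order elements removes one inversion and no swap can remove more).
Count inversions — for each element, later elements that are smaller:
22: 21, 20, 19, 16, 12, 11 → 6
30: 27, 21, 20, 19, 16, 12, 11 → 7
27: 21, 20, 19, 16, 12, 11 → 6
21: 20, 19, 16, 12, 11 → 5
20: 19, 16, 12, 11 → 4
19: 16, 12, 11 → 3
16: 12, 11 → 2
12: 11 → 1
11: none → 0
Total inversions: 6 + 7 + 6 + 5 + 4 + 3 + 2 + 1 + 0 = 34

34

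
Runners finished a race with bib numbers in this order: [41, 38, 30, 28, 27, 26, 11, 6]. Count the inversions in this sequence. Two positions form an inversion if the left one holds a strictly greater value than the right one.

28

Count, for each position, how many later elements it exceeds:
41: 7
38: 6
30: 5
28: 4
27: 3
26: 2
11: 1
6: 0
Sum: 7 + 6 + 5 + 4 + 3 + 2 + 1 + 0 = 28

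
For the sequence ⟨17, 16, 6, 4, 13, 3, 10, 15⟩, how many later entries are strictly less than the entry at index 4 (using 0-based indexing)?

2 such elements

The element at index 4 is 13.
Elements after it: 3, 10, 15
Those smaller than 13: 3, 10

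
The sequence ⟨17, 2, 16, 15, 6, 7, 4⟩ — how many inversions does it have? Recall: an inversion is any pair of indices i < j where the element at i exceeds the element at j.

There are 15 inversions.

Count, for each position, how many later elements it exceeds:
17 → 2, 16, 15, 6, 7, 4 → 6
2 → none → 0
16 → 15, 6, 7, 4 → 4
15 → 6, 7, 4 → 3
6 → 4 → 1
7 → 4 → 1
4 → none → 0
Sum: 6 + 0 + 4 + 3 + 1 + 1 + 0 = 15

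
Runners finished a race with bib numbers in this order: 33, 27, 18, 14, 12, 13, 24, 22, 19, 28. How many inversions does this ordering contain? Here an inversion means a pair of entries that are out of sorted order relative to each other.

Inversions: 24

Count, for each position, how many later elements it exceeds:
33 → 27, 18, 14, 12, 13, 24, 22, 19, 28 → 9
27 → 18, 14, 12, 13, 24, 22, 19 → 7
18 → 14, 12, 13 → 3
14 → 12, 13 → 2
12 → none → 0
13 → none → 0
24 → 22, 19 → 2
22 → 19 → 1
19 → none → 0
28 → none → 0
Sum: 9 + 7 + 3 + 2 + 0 + 0 + 2 + 1 + 0 + 0 = 24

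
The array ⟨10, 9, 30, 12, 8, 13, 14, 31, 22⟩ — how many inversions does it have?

There are 10 inversions.

Element-by-element contributions:
10 → 9, 8 → 2
9 → 8 → 1
30 → 12, 8, 13, 14, 22 → 5
12 → 8 → 1
8 → none → 0
13 → none → 0
14 → none → 0
31 → 22 → 1
22 → none → 0
Sum: 2 + 1 + 5 + 1 + 0 + 0 + 0 + 1 + 0 = 10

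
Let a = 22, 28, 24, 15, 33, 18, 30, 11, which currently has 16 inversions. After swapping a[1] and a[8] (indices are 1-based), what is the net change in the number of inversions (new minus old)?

-5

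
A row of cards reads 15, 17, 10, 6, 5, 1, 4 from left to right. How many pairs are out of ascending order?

Count, for each position, how many later elements it exceeds:
15: 5
17: 5
10: 4
6: 3
5: 2
1: 0
4: 0
Sum: 5 + 5 + 4 + 3 + 2 + 0 + 0 = 19

19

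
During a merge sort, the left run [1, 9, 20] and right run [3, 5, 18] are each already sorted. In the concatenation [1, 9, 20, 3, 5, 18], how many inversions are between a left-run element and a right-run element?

Take each right-half value and tally the left-half values above it:
r = 3: 9, 20 → 2
r = 5: 9, 20 → 2
r = 18: 20 → 1
Cross-inversions: 2 + 2 + 1 = 5

Split inversions: 5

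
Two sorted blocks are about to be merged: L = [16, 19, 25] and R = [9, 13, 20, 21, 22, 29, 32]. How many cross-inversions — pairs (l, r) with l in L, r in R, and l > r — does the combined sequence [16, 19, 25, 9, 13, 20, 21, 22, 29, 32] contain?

For each element r of the right run, count left-run elements greater than r:
r = 9: 16, 19, 25 → 3
r = 13: 16, 19, 25 → 3
r = 20: 25 → 1
r = 21: 25 → 1
r = 22: 25 → 1
r = 29: none → 0
r = 32: none → 0
Cross-inversions: 3 + 3 + 1 + 1 + 1 + 0 + 0 = 9

There are 9 cross-inversions.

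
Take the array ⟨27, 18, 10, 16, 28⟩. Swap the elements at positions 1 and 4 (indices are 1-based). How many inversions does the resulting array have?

2 inversions

Positions 1 and 4 hold 27 and 16; after swapping, the array is [16, 18, 10, 27, 28].
Sweep left to right; for each value list the smaller values that follow it:
16: 1
18: 1
10: 0
27: 0
28: 0
Sum: 1 + 1 + 0 + 0 + 0 = 2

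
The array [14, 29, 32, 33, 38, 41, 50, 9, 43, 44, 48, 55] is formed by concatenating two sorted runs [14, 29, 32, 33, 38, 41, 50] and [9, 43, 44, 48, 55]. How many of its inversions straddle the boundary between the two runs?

There are 10 cross-inversions.

Take each right-half value and tally the left-half values above it:
r = 9: 14, 29, 32, 33, 38, 41, 50 → 7
r = 43: 50 → 1
r = 44: 50 → 1
r = 48: 50 → 1
r = 55: none → 0
Cross-inversions: 7 + 1 + 1 + 1 + 0 = 10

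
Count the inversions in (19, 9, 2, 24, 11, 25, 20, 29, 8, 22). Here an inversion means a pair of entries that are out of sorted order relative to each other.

For each element, count later entries that are smaller:
19: 4
9: 2
2: 0
24: 4
11: 1
25: 3
20: 1
29: 2
8: 0
22: 0
Sum: 4 + 2 + 0 + 4 + 1 + 3 + 1 + 2 + 0 + 0 = 17

17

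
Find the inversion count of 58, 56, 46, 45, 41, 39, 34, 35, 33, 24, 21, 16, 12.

77

Sweep left to right; for each value list the smaller values that follow it:
58 → 56, 46, 45, 41, 39, 34, 35, 33, 24, 21, 16, 12 → 12
56 → 46, 45, 41, 39, 34, 35, 33, 24, 21, 16, 12 → 11
46 → 45, 41, 39, 34, 35, 33, 24, 21, 16, 12 → 10
45 → 41, 39, 34, 35, 33, 24, 21, 16, 12 → 9
41 → 39, 34, 35, 33, 24, 21, 16, 12 → 8
39 → 34, 35, 33, 24, 21, 16, 12 → 7
34 → 33, 24, 21, 16, 12 → 5
35 → 33, 24, 21, 16, 12 → 5
33 → 24, 21, 16, 12 → 4
24 → 21, 16, 12 → 3
21 → 16, 12 → 2
16 → 12 → 1
12 → none → 0
Sum: 12 + 11 + 10 + 9 + 8 + 7 + 5 + 5 + 4 + 3 + 2 + 1 + 0 = 77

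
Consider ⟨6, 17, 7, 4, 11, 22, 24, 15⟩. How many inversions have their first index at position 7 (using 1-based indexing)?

The element at index 7 is 24.
Elements after it: 15
Those smaller than 24: 15

1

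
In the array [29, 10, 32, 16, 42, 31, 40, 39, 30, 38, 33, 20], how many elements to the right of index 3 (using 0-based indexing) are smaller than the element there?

The element at index 3 is 16.
Elements after it: 42, 31, 40, 39, 30, 38, 33, 20
None of them are smaller than 16.

0 such elements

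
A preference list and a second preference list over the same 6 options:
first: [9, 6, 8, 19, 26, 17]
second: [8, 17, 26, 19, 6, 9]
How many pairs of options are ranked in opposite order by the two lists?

12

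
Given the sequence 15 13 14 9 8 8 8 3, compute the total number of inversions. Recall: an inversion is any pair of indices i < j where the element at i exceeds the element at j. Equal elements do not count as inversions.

24

For each element, count later entries that are smaller:
15: 7
13: 5
14: 5
9: 4
8: 1
8: 1
8: 1
3: 0
Sum: 7 + 5 + 5 + 4 + 1 + 1 + 1 + 0 = 24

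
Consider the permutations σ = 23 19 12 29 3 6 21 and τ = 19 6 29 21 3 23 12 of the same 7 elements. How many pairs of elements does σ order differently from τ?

Assign each item its position (1..7) in the first ordering, then rewrite the second ordering as that position sequence:
positions: 23→1, 19→2, 12→3, 29→4, 3→5, 6→6, 21→7
second ordering as positions: [2, 6, 4, 7, 5, 1, 3]
Discordant pairs = inversions in this position sequence.
2: 1 → 1
6: 4, 5, 1, 3 → 4
4: 1, 3 → 2
7: 5, 1, 3 → 3
5: 1, 3 → 2
1: 0
3: 0
Total: 1 + 4 + 2 + 3 + 2 + 0 + 0 = 12

12 discordant pairs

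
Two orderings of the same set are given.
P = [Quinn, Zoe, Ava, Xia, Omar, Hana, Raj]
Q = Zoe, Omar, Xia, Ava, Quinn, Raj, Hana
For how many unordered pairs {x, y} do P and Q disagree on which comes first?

8

Assign each item its position (1..7) in the first ordering, then rewrite the second ordering as that position sequence:
positions: Quinn→1, Zoe→2, Ava→3, Xia→4, Omar→5, Hana→6, Raj→7
second ordering as positions: [2, 5, 4, 3, 1, 7, 6]
Discordant pairs = inversions in this position sequence.
2: 1 → 1
5: 4, 3, 1 → 3
4: 3, 1 → 2
3: 1 → 1
1: 0
7: 6 → 1
6: 0
Total: 1 + 3 + 2 + 1 + 0 + 1 + 0 = 8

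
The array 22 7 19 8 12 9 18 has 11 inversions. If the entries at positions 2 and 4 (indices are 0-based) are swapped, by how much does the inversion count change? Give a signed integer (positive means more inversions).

-1

Positions 2 and 4 hold 19 and 12; after swapping, the array is [22, 7, 12, 8, 19, 9, 18].
Sweep left to right; for each value list the smaller values that follow it:
22 → 7, 12, 8, 19, 9, 18 → 6
7 → none → 0
12 → 8, 9 → 2
8 → none → 0
19 → 9, 18 → 2
9 → none → 0
18 → none → 0
Sum: 6 + 0 + 2 + 0 + 2 + 0 + 0 = 10
Change: 10 − 11 = -1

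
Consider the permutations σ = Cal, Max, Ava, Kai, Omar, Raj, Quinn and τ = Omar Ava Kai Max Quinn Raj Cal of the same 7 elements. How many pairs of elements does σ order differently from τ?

Assign each item its position (1..7) in the first ordering, then rewrite the second ordering as that position sequence:
positions: Cal→1, Max→2, Ava→3, Kai→4, Omar→5, Raj→6, Quinn→7
second ordering as positions: [5, 3, 4, 2, 7, 6, 1]
Discordant pairs = inversions in this position sequence.
5: 3, 4, 2, 1 → 4
3: 2, 1 → 2
4: 2, 1 → 2
2: 1 → 1
7: 6, 1 → 2
6: 1 → 1
1: 0
Total: 4 + 2 + 2 + 1 + 2 + 1 + 0 = 12

12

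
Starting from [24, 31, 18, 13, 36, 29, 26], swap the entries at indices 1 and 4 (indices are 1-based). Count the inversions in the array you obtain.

There are 7 inversions.

Positions 1 and 4 hold 24 and 13; after swapping, the array is [13, 31, 18, 24, 36, 29, 26].
Count, for each position, how many later elements it exceeds:
13 → none → 0
31 → 18, 24, 29, 26 → 4
18 → none → 0
24 → none → 0
36 → 29, 26 → 2
29 → 26 → 1
26 → none → 0
Sum: 0 + 4 + 0 + 0 + 2 + 1 + 0 = 7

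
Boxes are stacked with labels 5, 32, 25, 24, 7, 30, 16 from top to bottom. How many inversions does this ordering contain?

Sweep left to right; for each value list the smaller values that follow it:
5 → none → 0
32 → 25, 24, 7, 30, 16 → 5
25 → 24, 7, 16 → 3
24 → 7, 16 → 2
7 → none → 0
30 → 16 → 1
16 → none → 0
Sum: 0 + 5 + 3 + 2 + 0 + 1 + 0 = 11

11 inversions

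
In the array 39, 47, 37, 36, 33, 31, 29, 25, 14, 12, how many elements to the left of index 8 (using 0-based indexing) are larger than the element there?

The element at index 8 is 14.
Elements before it: 39, 47, 37, 36, 33, 31, 29, 25
Those larger than 14: 39, 47, 37, 36, 33, 31, 29, 25

8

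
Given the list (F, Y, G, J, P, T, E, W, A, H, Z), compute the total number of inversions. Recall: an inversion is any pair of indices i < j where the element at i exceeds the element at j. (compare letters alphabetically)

24 inversions

Count, for each position, how many later elements it exceeds:
F → E, A → 2
Y → G, J, P, T, E, W, A, H → 8
G → E, A → 2
J → E, A, H → 3
P → E, A, H → 3
T → E, A, H → 3
E → A → 1
W → A, H → 2
A → none → 0
H → none → 0
Z → none → 0
Sum: 2 + 8 + 2 + 3 + 3 + 3 + 1 + 2 + 0 + 0 + 0 = 24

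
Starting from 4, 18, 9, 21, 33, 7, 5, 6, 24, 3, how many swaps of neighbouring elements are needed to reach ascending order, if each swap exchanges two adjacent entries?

Each adjacent swap fixes exactly one inversion, so the minimum swap count equals the number of inversions.
Count inversions — for each element, later elements that are smaller:
4: 3 → 1
18: 9, 7, 5, 6, 3 → 5
9: 7, 5, 6, 3 → 4
21: 7, 5, 6, 3 → 4
33: 7, 5, 6, 24, 3 → 5
7: 5, 6, 3 → 3
5: 3 → 1
6: 3 → 1
24: 3 → 1
3: none → 0
Total inversions: 1 + 5 + 4 + 4 + 5 + 3 + 1 + 1 + 1 + 0 = 25

There are 25 adjacent swaps.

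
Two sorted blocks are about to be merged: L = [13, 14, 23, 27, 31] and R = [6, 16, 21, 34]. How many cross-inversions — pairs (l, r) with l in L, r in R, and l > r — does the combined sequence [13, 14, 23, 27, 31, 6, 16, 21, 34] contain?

11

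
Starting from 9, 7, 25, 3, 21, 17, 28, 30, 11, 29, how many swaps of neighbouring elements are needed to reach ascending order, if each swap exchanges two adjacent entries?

Swaps: 13

The minimum number of adjacent swaps to sort an array equals its inversion count, since every such swap removes exactly one inversion.
Count inversions — for each element, later elements that are smaller:
9: 7, 3 → 2
7: 3 → 1
25: 3, 21, 17, 11 → 4
3: none → 0
21: 17, 11 → 2
17: 11 → 1
28: 11 → 1
30: 11, 29 → 2
11: none → 0
29: none → 0
Total inversions: 2 + 1 + 4 + 0 + 2 + 1 + 1 + 2 + 0 + 0 = 13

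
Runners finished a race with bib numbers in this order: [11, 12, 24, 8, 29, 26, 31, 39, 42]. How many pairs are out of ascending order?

Out-of-order pairs: 4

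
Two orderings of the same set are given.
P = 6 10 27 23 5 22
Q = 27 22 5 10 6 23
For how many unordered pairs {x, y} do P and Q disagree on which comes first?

10 disagreeing pairs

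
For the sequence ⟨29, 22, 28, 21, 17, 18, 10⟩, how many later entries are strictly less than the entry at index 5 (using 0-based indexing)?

The element at index 5 is 18.
Elements after it: 10
Those smaller than 18: 10

1 such element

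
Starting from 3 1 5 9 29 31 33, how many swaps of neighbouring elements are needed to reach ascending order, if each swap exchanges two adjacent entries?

1

Minimum adjacent swaps = number of inversions (each swap of adjacent out-of-order elements removes one inversion and no swap can remove more).
Count inversions — for each element, later elements that are smaller:
3: 1 → 1
1: none → 0
5: none → 0
9: none → 0
29: none → 0
31: none → 0
33: none → 0
Total inversions: 1 + 0 + 0 + 0 + 0 + 0 + 0 = 1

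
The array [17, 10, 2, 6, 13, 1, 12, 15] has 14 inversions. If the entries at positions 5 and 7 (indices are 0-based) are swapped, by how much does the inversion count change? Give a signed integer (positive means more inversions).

+3

Positions 5 and 7 hold 1 and 15; after swapping, the array is [17, 10, 2, 6, 13, 15, 12, 1].
For each element, count later entries that are smaller:
17: 7
10: 3
2: 1
6: 1
13: 2
15: 2
12: 1
1: 0
Sum: 7 + 3 + 1 + 1 + 2 + 2 + 1 + 0 = 17
Change: 17 − 14 = +3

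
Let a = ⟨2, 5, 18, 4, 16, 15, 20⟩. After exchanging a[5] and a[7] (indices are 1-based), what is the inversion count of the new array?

6

Positions 5 and 7 hold 16 and 20; after swapping, the array is [2, 5, 18, 4, 20, 15, 16].
Element-by-element contributions:
2 → none → 0
5 → 4 → 1
18 → 4, 15, 16 → 3
4 → none → 0
20 → 15, 16 → 2
15 → none → 0
16 → none → 0
Sum: 0 + 1 + 3 + 0 + 2 + 0 + 0 = 6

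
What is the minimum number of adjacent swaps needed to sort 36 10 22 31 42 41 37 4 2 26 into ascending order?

26 swaps

Minimum adjacent swaps = number of inversions (each swap of adjacent out-of-order elements removes one inversion and no swap can remove more).
Count inversions — for each element, later elements that are smaller:
36: 10, 22, 31, 4, 2, 26 → 6
10: 4, 2 → 2
22: 4, 2 → 2
31: 4, 2, 26 → 3
42: 41, 37, 4, 2, 26 → 5
41: 37, 4, 2, 26 → 4
37: 4, 2, 26 → 3
4: 2 → 1
2: none → 0
26: none → 0
Total inversions: 6 + 2 + 2 + 3 + 5 + 4 + 3 + 1 + 0 + 0 = 26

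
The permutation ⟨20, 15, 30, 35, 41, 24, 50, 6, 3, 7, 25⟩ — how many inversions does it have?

30 out-of-order pairs

Element-by-element contributions:
20 → 15, 6, 3, 7 → 4
15 → 6, 3, 7 → 3
30 → 24, 6, 3, 7, 25 → 5
35 → 24, 6, 3, 7, 25 → 5
41 → 24, 6, 3, 7, 25 → 5
24 → 6, 3, 7 → 3
50 → 6, 3, 7, 25 → 4
6 → 3 → 1
3 → none → 0
7 → none → 0
25 → none → 0
Sum: 4 + 3 + 5 + 5 + 5 + 3 + 4 + 1 + 0 + 0 + 0 = 30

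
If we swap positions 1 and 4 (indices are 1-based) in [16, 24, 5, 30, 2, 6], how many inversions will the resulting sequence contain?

Positions 1 and 4 hold 16 and 30; after swapping, the array is [30, 24, 5, 16, 2, 6].
Count, for each position, how many later elements it exceeds:
30 → 24, 5, 16, 2, 6 → 5
24 → 5, 16, 2, 6 → 4
5 → 2 → 1
16 → 2, 6 → 2
2 → none → 0
6 → none → 0
Sum: 5 + 4 + 1 + 2 + 0 + 0 = 12

Inversions: 12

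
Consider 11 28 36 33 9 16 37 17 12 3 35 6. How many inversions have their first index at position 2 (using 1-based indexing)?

The element at index 2 is 28.
Elements after it: 36, 33, 9, 16, 37, 17, 12, 3, 35, 6
Those smaller than 28: 9, 16, 17, 12, 3, 6

6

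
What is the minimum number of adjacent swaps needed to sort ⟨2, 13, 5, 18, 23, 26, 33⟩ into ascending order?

1 adjacent swap

Each adjacent swap fixes exactly one inversion, so the minimum swap count equals the number of inversions.
Count inversions — for each element, later elements that are smaller:
2: none → 0
13: 5 → 1
5: none → 0
18: none → 0
23: none → 0
26: none → 0
33: none → 0
Total inversions: 0 + 1 + 0 + 0 + 0 + 0 + 0 = 1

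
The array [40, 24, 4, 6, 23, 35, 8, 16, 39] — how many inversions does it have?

Inversions: 17

Element-by-element contributions:
40: 8
24: 5
4: 0
6: 0
23: 2
35: 2
8: 0
16: 0
39: 0
Sum: 8 + 5 + 0 + 0 + 2 + 2 + 0 + 0 + 0 = 17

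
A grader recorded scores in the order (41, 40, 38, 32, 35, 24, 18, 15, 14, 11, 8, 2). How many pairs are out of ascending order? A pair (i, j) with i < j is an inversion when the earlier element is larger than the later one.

Out-of-order pairs: 65

For each element, count later entries that are smaller:
41 → 40, 38, 32, 35, 24, 18, 15, 14, 11, 8, 2 → 11
40 → 38, 32, 35, 24, 18, 15, 14, 11, 8, 2 → 10
38 → 32, 35, 24, 18, 15, 14, 11, 8, 2 → 9
32 → 24, 18, 15, 14, 11, 8, 2 → 7
35 → 24, 18, 15, 14, 11, 8, 2 → 7
24 → 18, 15, 14, 11, 8, 2 → 6
18 → 15, 14, 11, 8, 2 → 5
15 → 14, 11, 8, 2 → 4
14 → 11, 8, 2 → 3
11 → 8, 2 → 2
8 → 2 → 1
2 → none → 0
Sum: 11 + 10 + 9 + 7 + 7 + 6 + 5 + 4 + 3 + 2 + 1 + 0 = 65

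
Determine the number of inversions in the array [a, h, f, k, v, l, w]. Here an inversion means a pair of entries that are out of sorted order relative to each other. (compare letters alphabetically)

There are 2 inversions.

Out-of-order index pairs (0-indexed):
(1,2): h > f
(4,5): v > l
That's 2 pairs.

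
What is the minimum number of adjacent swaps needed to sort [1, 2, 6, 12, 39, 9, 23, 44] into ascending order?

The minimum number of adjacent swaps to sort an array equals its inversion count, since every such swap removes exactly one inversion.
Count inversions — for each element, later elements that are smaller:
1: none → 0
2: none → 0
6: none → 0
12: 9 → 1
39: 9, 23 → 2
9: none → 0
23: none → 0
44: none → 0
Total inversions: 0 + 0 + 0 + 1 + 2 + 0 + 0 + 0 = 3

3 swaps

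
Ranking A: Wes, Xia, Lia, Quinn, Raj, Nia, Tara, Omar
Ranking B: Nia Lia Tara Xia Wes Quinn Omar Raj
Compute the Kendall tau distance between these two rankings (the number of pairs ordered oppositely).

Assign each item its position (1..8) in the first ordering, then rewrite the second ordering as that position sequence:
positions: Wes→1, Xia→2, Lia→3, Quinn→4, Raj→5, Nia→6, Tara→7, Omar→8
second ordering as positions: [6, 3, 7, 2, 1, 4, 8, 5]
Discordant pairs = inversions in this position sequence.
6: 3, 2, 1, 4, 5 → 5
3: 2, 1 → 2
7: 2, 1, 4, 5 → 4
2: 1 → 1
1: 0
4: 0
8: 5 → 1
5: 0
Total: 5 + 2 + 4 + 1 + 0 + 0 + 1 + 0 = 13

There are 13 discordant pairs.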